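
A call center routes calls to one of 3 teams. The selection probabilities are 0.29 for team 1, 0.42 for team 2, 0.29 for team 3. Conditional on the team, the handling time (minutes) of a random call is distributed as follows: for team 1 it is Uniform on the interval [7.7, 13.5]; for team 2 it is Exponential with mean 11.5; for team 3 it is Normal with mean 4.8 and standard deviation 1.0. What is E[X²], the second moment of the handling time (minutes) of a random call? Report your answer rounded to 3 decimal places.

151.459

For each component E[X²] = Var + (mean)², giving 1: 115.163; 2: 264.5; 3: 24.04.
Overall E[X²] = 0.29·115.163 + 0.42·264.5 + 0.29·24.04 = 151.459.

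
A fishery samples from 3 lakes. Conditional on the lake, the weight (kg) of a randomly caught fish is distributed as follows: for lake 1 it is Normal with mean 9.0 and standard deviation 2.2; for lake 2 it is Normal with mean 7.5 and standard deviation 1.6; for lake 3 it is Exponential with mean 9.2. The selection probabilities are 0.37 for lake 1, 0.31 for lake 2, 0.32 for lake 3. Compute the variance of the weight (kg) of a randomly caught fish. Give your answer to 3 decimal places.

30.219

Per component, 1: μ=9, E[X²]=85.84; 2: μ=7.5, E[X²]=58.81; 3: μ=9.2, E[X²]=169.28.
E[X] = 0.37·9 + 0.31·7.5 + 0.32·9.2 = 8.599.
E[X²] = 0.37·85.84 + 0.31·58.81 + 0.32·169.28 = 104.161.
Var(X) = E[X²] − (E[X])² = 104.161 − 73.9428 = 30.2187.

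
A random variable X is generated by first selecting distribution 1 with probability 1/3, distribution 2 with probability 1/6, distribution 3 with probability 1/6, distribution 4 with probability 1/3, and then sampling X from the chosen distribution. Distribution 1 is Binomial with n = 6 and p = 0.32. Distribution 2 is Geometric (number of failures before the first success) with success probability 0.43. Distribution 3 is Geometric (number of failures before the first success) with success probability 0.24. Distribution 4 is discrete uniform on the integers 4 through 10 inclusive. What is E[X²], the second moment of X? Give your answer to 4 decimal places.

For each component E[X²] = Var + (mean)², giving 1: 4.992; 2: 4.83991; 3: 23.2222; 4: 53.
Overall E[X²] = 0.333333·4.992 + 0.166667·4.83991 + 0.166667·23.2222 + 0.333333·53 = 24.0077.

24.0077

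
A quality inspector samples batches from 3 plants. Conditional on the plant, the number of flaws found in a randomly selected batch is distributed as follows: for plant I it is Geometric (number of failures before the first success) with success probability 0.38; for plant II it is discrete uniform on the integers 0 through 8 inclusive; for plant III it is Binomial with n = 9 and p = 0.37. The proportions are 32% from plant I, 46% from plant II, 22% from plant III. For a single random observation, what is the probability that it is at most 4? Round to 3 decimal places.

0.721

Conditional on each plant, P(X ≤ 4): I: 0.908387; II: 0.555556; III: 0.792785.
By total probability, P(X ≤ 4) = 0.32·0.908387 + 0.46·0.555556 + 0.22·0.792785 = 0.720652.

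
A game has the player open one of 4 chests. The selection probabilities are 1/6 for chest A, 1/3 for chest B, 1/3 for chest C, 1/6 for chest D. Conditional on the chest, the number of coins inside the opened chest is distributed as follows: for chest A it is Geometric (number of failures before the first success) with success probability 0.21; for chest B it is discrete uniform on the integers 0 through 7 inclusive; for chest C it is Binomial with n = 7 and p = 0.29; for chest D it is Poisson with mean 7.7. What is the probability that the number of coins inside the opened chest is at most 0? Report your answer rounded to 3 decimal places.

0.107

Conditional on each chest, P(X ≤ 0): A: 0.21; B: 0.125; C: 0.0909512; D: 0.000452827.
By total probability, P(X ≤ 0) = 0.166667·0.21 + 0.333333·0.125 + 0.333333·0.0909512 + 0.166667·0.000452827 = 0.107059.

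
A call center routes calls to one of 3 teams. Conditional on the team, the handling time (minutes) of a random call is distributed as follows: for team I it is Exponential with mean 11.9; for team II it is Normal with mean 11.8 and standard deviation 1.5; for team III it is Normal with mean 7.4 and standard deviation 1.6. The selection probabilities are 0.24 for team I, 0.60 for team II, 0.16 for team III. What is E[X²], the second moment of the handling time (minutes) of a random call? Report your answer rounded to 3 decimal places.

For each component E[X²] = Var + (mean)², giving I: 283.22; II: 141.49; III: 57.32.
Overall E[X²] = 0.24·283.22 + 0.6·141.49 + 0.16·57.32 = 162.038.

162.038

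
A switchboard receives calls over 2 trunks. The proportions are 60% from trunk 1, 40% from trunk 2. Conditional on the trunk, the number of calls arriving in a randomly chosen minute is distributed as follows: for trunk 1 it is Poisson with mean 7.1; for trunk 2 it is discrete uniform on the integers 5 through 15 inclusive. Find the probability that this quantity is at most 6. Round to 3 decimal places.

Conditional on each trunk, P(X ≤ 6): 1: 0.43492; 2: 0.181818.
By total probability, P(X ≤ 6) = 0.6·0.43492 + 0.4·0.181818 = 0.333679.

0.334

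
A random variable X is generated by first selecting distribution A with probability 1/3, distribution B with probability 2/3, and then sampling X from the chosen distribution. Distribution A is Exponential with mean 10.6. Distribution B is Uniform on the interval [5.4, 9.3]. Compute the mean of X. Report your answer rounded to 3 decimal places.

Component means — A: 10.6; B: 7.35.
E[X] = 0.333333·10.6 + 0.666667·7.35 = 8.43333.

8.433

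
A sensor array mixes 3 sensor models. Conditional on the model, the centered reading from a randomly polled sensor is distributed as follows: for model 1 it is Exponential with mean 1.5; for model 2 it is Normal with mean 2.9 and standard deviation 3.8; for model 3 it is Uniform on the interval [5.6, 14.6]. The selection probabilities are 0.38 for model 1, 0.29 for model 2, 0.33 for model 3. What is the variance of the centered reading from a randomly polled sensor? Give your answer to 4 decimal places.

21.7218

Per component, 1: μ=1.5, E[X²]=4.5; 2: μ=2.9, E[X²]=22.85; 3: μ=10.1, E[X²]=108.76.
E[X] = 0.38·1.5 + 0.29·2.9 + 0.33·10.1 = 4.744.
E[X²] = 0.38·4.5 + 0.29·22.85 + 0.33·108.76 = 44.2273.
Var(X) = E[X²] − (E[X])² = 44.2273 − 22.5055 = 21.7218.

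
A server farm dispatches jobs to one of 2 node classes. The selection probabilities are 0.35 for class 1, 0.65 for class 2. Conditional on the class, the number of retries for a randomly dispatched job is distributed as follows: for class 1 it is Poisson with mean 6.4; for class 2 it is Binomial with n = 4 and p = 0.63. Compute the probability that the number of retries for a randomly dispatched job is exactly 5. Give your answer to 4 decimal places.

Conditional on each class, P(X = 5): 1: 0.148674; 2: 0.
By total probability, P(X = 5) = 0.35·0.148674 + 0.65·0 = 0.0520358.

0.0520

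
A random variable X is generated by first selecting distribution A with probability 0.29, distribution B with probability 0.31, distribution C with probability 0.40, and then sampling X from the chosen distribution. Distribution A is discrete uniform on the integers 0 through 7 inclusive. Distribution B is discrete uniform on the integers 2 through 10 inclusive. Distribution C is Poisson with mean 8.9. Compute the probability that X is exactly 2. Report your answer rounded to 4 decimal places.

Conditional on each component, P(X = 2): A: 0.125; B: 0.111111; C: 0.00540168.
By total probability, P(X = 2) = 0.29·0.125 + 0.31·0.111111 + 0.4·0.00540168 = 0.0728551.

0.0729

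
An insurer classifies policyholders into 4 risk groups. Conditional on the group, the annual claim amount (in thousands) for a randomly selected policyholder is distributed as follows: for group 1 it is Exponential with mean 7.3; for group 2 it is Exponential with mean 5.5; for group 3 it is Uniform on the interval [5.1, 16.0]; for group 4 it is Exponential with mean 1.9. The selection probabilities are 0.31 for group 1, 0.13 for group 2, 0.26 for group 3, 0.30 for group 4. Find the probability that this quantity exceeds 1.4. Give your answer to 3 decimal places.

0.760

Conditional on each group, P(X > 1.4): 1: 0.825488; 2: 0.775269; 3: 1; 4: 0.478623.
By total probability, P(X > 1.4) = 0.31·0.825488 + 0.13·0.775269 + 0.26·1 + 0.3·0.478623 = 0.760273.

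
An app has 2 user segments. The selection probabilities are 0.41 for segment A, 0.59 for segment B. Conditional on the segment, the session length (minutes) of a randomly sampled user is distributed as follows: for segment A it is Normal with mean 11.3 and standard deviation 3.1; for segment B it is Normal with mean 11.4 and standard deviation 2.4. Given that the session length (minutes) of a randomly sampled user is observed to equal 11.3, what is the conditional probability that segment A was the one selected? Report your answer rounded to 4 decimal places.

0.3500

Likelihoods f(11.3 | ·): A: 0.128691; B: 0.166082.
Posterior ∝ prior × likelihood. Numerator for A: 0.41·0.128691 = 0.0527633.
Normalizing constant: 0.41·0.128691 + 0.59·0.166082 = 0.150752.
P(A | observation) = 0.0527633 / 0.150752 = 0.350002.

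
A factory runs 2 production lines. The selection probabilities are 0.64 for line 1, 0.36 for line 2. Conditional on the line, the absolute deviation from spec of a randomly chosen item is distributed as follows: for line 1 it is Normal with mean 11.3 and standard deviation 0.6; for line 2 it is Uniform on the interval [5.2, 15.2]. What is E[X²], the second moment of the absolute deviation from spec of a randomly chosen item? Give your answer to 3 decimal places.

122.406

For each component E[X²] = Var + (mean)², giving 1: 128.05; 2: 112.373.
Overall E[X²] = 0.64·128.05 + 0.36·112.373 = 122.406.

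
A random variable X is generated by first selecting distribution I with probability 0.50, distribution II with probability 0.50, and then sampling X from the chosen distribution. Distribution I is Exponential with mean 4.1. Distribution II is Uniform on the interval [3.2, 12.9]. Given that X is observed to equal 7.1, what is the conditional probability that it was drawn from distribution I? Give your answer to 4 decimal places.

Likelihoods f(7.1 | ·): I: 0.0431663; II: 0.103093.
Posterior ∝ prior × likelihood. Numerator for I: 0.5·0.0431663 = 0.0215832.
Normalizing constant: 0.5·0.0431663 + 0.5·0.103093 = 0.0731296.
P(I | observation) = 0.0215832 / 0.0731296 = 0.295136.

0.2951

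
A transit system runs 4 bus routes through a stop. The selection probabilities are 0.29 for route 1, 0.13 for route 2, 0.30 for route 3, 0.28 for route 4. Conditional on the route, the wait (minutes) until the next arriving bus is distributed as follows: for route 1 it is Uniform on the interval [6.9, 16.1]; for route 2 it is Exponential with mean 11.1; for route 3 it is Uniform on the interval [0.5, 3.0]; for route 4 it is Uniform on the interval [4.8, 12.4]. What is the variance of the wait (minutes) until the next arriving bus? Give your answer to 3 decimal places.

Per component, 1: μ=11.5, E[X²]=139.303; 2: μ=11.1, E[X²]=246.42; 3: μ=1.75, E[X²]=3.58333; 4: μ=8.6, E[X²]=78.7733.
E[X] = 0.29·11.5 + 0.13·11.1 + 0.3·1.75 + 0.28·8.6 = 7.711.
E[X²] = 0.29·139.303 + 0.13·246.42 + 0.3·3.58333 + 0.28·78.7733 = 95.5641.
Var(X) = E[X²] − (E[X])² = 95.5641 − 59.4595 = 36.1046.

36.105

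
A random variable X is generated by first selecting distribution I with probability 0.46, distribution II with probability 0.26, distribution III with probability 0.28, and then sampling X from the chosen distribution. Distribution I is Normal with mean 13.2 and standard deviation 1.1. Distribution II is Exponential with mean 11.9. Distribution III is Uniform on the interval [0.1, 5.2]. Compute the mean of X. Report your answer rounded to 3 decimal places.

Component means — I: 13.2; II: 11.9; III: 2.65.
E[X] = 0.46·13.2 + 0.26·11.9 + 0.28·2.65 = 9.908.

9.908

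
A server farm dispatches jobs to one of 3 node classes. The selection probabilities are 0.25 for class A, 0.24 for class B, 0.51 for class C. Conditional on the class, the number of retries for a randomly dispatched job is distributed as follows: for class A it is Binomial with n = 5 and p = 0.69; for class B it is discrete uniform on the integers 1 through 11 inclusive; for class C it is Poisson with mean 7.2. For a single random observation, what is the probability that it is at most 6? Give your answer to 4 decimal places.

0.5953

Conditional on each class, P(X ≤ 6): A: 1; B: 0.545455; C: 0.420356.
By total probability, P(X ≤ 6) = 0.25·1 + 0.24·0.545455 + 0.51·0.420356 = 0.59529.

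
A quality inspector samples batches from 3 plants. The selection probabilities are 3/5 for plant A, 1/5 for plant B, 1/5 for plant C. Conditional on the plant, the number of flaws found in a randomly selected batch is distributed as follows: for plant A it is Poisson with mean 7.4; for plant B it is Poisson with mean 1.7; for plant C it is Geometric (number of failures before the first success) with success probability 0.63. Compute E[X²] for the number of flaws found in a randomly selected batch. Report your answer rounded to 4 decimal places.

For each component E[X²] = Var + (mean)², giving A: 62.16; B: 4.59; C: 1.27715.
Overall E[X²] = 0.6·62.16 + 0.2·4.59 + 0.2·1.27715 = 38.4694.

38.4694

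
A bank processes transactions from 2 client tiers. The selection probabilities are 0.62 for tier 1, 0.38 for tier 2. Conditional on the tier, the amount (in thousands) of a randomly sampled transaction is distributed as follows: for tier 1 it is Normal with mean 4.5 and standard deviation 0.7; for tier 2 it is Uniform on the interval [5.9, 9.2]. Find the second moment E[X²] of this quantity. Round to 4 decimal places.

34.8646

For each component E[X²] = Var + (mean)², giving 1: 20.74; 2: 57.91.
Overall E[X²] = 0.62·20.74 + 0.38·57.91 = 34.8646.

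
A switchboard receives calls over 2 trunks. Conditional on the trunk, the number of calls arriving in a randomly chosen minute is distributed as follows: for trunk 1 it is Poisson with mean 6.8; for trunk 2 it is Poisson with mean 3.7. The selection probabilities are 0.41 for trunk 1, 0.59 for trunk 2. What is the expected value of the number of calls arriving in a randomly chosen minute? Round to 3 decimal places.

Component means — 1: 6.8; 2: 3.7.
E[X] = 0.41·6.8 + 0.59·3.7 = 4.971.

4.971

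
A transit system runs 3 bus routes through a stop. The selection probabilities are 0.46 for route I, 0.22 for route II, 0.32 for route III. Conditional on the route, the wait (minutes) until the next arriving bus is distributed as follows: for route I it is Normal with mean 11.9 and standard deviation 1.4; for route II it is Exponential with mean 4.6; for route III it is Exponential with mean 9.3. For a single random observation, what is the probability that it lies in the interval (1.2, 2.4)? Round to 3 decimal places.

Conditional on each route, P(1.2 < X < 2.4): I: 5.76506e-12; II: 0.176894; III: 0.1064.
By total probability, P(1.2 < X < 2.4) = 0.46·5.76506e-12 + 0.22·0.176894 + 0.32·0.1064 = 0.0729647.

0.073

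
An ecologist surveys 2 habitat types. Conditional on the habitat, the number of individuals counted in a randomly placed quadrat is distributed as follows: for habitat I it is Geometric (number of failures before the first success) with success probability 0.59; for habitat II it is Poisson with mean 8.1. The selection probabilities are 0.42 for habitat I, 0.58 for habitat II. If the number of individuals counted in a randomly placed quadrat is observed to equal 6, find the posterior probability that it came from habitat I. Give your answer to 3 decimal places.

0.017

Likelihoods P(X=6 | ·): I: 0.00280256; II: 0.119067.
Posterior ∝ prior × likelihood. Numerator for I: 0.42·0.00280256 = 0.00117708.
Normalizing constant: 0.42·0.00280256 + 0.58·0.119067 = 0.0702361.
P(I | observation) = 0.00117708 / 0.0702361 = 0.0167588.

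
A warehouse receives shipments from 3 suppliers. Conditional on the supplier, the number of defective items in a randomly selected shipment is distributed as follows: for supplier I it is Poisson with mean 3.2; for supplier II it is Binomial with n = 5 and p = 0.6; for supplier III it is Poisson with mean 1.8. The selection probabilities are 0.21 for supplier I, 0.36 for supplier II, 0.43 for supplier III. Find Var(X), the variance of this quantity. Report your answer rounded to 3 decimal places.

2.281

Per component, I: μ=3.2, E[X²]=13.44; II: μ=3, E[X²]=10.2; III: μ=1.8, E[X²]=5.04.
E[X] = 0.21·3.2 + 0.36·3 + 0.43·1.8 = 2.526.
E[X²] = 0.21·13.44 + 0.36·10.2 + 0.43·5.04 = 8.6616.
Var(X) = E[X²] − (E[X])² = 8.6616 − 6.38068 = 2.28092.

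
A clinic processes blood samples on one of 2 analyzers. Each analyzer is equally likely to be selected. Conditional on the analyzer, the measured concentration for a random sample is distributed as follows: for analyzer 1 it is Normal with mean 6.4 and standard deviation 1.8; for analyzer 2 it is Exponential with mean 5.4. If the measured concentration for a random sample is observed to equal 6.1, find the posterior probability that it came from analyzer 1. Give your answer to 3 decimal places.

0.785

Likelihoods f(6.1 | ·): 1: 0.218578; 2: 0.0598431.
Posterior ∝ prior × likelihood. Numerator for 1: 0.5·0.218578 = 0.109289.
Normalizing constant: 0.5·0.218578 + 0.5·0.0598431 = 0.13921.
P(1 | observation) = 0.109289 / 0.13921 = 0.785062.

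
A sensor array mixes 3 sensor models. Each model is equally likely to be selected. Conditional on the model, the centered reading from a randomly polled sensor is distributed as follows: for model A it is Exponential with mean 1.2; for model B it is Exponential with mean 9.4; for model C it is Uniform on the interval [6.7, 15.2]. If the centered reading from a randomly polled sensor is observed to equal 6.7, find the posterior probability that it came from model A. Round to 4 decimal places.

Likelihoods f(6.7 | ·): A: 0.00313334; B: 0.0521581; C: 0.117647.
Posterior ∝ prior × likelihood. Numerator for A: 0.333333·0.00313334 = 0.00104445.
Normalizing constant: 0.333333·0.00313334 + 0.333333·0.0521581 + 0.333333·0.117647 = 0.0576462.
P(A | observation) = 0.00104445 / 0.0576462 = 0.0181182.

0.0181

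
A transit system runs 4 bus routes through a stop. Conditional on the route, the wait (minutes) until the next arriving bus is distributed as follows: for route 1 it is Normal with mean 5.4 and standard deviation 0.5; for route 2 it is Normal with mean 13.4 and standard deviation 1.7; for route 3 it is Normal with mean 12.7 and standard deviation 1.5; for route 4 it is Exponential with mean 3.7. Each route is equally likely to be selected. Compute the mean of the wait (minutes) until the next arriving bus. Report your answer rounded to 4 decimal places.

Component means — 1: 5.4; 2: 13.4; 3: 12.7; 4: 3.7.
E[X] = 0.25·5.4 + 0.25·13.4 + 0.25·12.7 + 0.25·3.7 = 8.8.

8.8000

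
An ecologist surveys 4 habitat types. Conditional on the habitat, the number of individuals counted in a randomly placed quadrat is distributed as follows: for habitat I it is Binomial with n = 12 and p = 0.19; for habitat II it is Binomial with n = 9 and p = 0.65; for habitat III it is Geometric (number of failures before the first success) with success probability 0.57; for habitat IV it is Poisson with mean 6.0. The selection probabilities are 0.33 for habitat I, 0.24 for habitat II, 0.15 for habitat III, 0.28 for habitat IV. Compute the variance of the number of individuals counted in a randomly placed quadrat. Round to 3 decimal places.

7.475

Per component, I: μ=2.28, E[X²]=7.0452; II: μ=5.85, E[X²]=36.27; III: μ=0.754386, E[X²]=1.89258; IV: μ=6, E[X²]=42.
E[X] = 0.33·2.28 + 0.24·5.85 + 0.15·0.754386 + 0.28·6 = 3.94956.
E[X²] = 0.33·7.0452 + 0.24·36.27 + 0.15·1.89258 + 0.28·42 = 23.0736.
Var(X) = E[X²] − (E[X])² = 23.0736 − 15.599 = 7.4746.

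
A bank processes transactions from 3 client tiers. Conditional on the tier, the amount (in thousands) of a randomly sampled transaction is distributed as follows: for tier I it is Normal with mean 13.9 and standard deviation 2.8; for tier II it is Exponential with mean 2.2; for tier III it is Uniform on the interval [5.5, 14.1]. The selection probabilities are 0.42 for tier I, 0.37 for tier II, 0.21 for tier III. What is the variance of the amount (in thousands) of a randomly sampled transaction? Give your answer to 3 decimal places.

Per component, I: μ=13.9, E[X²]=201.05; II: μ=2.2, E[X²]=9.68; III: μ=9.8, E[X²]=102.203.
E[X] = 0.42·13.9 + 0.37·2.2 + 0.21·9.8 = 8.71.
E[X²] = 0.42·201.05 + 0.37·9.68 + 0.21·102.203 = 109.485.
Var(X) = E[X²] − (E[X])² = 109.485 − 75.8641 = 33.6212.

33.621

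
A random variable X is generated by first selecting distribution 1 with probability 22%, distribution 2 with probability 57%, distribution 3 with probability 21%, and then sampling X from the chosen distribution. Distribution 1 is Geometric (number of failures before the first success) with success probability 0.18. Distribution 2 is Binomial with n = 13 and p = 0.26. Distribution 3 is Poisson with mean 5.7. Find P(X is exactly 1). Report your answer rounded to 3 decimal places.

0.088

Conditional on each component, P(X = 1): 1: 0.1476; 2: 0.0911375; 3: 0.019072.
By total probability, P(X = 1) = 0.22·0.1476 + 0.57·0.0911375 + 0.21·0.019072 = 0.0884255.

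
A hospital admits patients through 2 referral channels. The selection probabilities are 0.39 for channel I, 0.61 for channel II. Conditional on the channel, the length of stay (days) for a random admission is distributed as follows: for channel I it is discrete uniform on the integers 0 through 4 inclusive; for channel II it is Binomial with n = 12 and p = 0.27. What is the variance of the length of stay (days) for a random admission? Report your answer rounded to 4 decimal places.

2.5886

Per component, I: μ=2, E[X²]=6; II: μ=3.24, E[X²]=12.8628.
E[X] = 0.39·2 + 0.61·3.24 = 2.7564.
E[X²] = 0.39·6 + 0.61·12.8628 = 10.1863.
Var(X) = E[X²] − (E[X])² = 10.1863 − 7.59774 = 2.58857.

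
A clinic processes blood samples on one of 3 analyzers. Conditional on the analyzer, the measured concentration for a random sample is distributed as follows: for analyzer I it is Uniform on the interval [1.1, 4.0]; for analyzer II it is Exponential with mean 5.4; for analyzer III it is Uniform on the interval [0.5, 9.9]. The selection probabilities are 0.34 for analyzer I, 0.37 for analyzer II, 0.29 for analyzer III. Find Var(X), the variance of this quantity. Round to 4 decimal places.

Per component, I: μ=2.55, E[X²]=7.20333; II: μ=5.4, E[X²]=58.32; III: μ=5.2, E[X²]=34.4033.
E[X] = 0.34·2.55 + 0.37·5.4 + 0.29·5.2 = 4.373.
E[X²] = 0.34·7.20333 + 0.37·58.32 + 0.29·34.4033 = 34.0045.
Var(X) = E[X²] − (E[X])² = 34.0045 − 19.1231 = 14.8814.

14.8814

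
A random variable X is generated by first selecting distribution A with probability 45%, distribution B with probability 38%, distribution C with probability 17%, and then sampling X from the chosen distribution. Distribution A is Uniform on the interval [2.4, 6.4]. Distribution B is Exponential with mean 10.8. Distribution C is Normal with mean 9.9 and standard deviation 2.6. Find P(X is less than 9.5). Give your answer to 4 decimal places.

0.7469

Conditional on each component, P(X < 9.5): A: 1; B: 0.585063; C: 0.438866.
By total probability, P(X < 9.5) = 0.45·1 + 0.38·0.585063 + 0.17·0.438866 = 0.746931.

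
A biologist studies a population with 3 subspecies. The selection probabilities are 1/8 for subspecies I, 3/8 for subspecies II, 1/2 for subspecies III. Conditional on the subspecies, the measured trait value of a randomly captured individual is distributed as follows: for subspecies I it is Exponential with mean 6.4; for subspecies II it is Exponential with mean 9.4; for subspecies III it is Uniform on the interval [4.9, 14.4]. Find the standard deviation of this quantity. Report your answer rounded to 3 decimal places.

6.566

Per component, I: μ=6.4, E[X²]=81.92; II: μ=9.4, E[X²]=176.72; III: μ=9.65, E[X²]=100.643.
E[X] = 0.125·6.4 + 0.375·9.4 + 0.5·9.65 = 9.15.
E[X²] = 0.125·81.92 + 0.375·176.72 + 0.5·100.643 = 126.832.
Var(X) = E[X²] − (E[X])² = 126.832 − 83.7225 = 43.1092.
SD(X) = √43.1092 = 6.56576.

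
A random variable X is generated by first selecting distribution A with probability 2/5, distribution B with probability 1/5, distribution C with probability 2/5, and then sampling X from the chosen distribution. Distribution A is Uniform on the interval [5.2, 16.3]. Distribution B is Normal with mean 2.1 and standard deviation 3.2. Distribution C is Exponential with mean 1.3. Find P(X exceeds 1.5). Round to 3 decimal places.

0.641

Conditional on each component, P(X > 1.5): A: 1; B: 0.574366; C: 0.315421.
By total probability, P(X > 1.5) = 0.4·1 + 0.2·0.574366 + 0.4·0.315421 = 0.641042.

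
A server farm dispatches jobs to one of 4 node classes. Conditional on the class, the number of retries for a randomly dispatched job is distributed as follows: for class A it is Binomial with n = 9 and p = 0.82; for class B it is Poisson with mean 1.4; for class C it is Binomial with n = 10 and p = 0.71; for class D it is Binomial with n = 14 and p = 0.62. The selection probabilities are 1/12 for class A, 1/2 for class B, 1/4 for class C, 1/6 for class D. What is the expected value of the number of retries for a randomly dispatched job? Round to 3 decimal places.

Component means — A: 7.38; B: 1.4; C: 7.1; D: 8.68.
E[X] = 0.0833333·7.38 + 0.5·1.4 + 0.25·7.1 + 0.166667·8.68 = 4.53667.

4.537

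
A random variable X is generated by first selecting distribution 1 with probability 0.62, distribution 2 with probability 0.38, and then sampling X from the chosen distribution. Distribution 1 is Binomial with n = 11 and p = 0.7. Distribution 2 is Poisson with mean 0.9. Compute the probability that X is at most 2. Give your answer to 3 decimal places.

0.356

Conditional on each component, P(X ≤ 2): 1: 0.000577696; 2: 0.937143.
By total probability, P(X ≤ 2) = 0.62·0.000577696 + 0.38·0.937143 = 0.356473.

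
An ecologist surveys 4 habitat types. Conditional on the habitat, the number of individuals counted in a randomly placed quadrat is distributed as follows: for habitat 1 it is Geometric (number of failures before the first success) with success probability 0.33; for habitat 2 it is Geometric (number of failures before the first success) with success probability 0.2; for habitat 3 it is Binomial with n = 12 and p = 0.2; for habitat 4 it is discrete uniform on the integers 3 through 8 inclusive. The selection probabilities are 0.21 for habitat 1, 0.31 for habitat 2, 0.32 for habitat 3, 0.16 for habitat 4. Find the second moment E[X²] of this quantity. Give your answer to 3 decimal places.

For each component E[X²] = Var + (mean)², giving 1: 10.2746; 2: 36; 3: 7.68; 4: 33.1667.
Overall E[X²] = 0.21·10.2746 + 0.31·36 + 0.32·7.68 + 0.16·33.1667 = 21.0819.

21.082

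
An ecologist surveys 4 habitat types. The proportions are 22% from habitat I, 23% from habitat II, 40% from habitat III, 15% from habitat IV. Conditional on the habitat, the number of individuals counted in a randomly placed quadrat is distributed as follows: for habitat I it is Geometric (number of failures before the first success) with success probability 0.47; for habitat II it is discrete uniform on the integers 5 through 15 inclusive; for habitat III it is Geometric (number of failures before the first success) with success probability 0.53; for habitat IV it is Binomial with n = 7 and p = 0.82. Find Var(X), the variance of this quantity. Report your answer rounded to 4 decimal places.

18.0223

Per component, I: μ=1.12766, E[X²]=3.67089; II: μ=10, E[X²]=110; III: μ=0.886792, E[X²]=2.45959; IV: μ=5.74, E[X²]=33.9808.
E[X] = 0.22·1.12766 + 0.23·10 + 0.4·0.886792 + 0.15·5.74 = 3.7638.
E[X²] = 0.22·3.67089 + 0.23·110 + 0.4·2.45959 + 0.15·33.9808 = 32.1886.
Var(X) = E[X²] − (E[X])² = 32.1886 − 14.1662 = 18.0223.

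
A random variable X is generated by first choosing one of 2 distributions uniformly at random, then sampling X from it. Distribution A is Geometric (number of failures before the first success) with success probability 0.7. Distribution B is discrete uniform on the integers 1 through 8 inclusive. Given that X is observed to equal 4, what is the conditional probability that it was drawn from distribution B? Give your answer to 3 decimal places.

Likelihoods P(X=4 | ·): A: 0.00567; B: 0.125.
Posterior ∝ prior × likelihood. Numerator for B: 0.5·0.125 = 0.0625.
Normalizing constant: 0.5·0.00567 + 0.5·0.125 = 0.065335.
P(B | observation) = 0.0625 / 0.065335 = 0.956608.

0.957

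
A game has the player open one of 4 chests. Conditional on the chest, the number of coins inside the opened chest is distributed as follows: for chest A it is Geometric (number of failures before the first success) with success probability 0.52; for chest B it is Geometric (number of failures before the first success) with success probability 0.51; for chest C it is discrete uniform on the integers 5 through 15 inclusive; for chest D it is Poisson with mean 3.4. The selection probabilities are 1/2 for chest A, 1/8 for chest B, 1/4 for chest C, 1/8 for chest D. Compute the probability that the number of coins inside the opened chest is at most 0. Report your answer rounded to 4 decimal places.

0.3279

Conditional on each chest, P(X ≤ 0): A: 0.52; B: 0.51; C: 0; D: 0.0333733.
By total probability, P(X ≤ 0) = 0.5·0.52 + 0.125·0.51 + 0.25·0 + 0.125·0.0333733 = 0.327922.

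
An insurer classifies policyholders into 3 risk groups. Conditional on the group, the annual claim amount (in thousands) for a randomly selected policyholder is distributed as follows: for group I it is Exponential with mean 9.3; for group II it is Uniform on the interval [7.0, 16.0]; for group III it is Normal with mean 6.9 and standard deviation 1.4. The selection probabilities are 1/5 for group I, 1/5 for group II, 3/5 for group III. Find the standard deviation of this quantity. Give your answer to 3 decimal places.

Per component, I: μ=9.3, E[X²]=172.98; II: μ=11.5, E[X²]=139; III: μ=6.9, E[X²]=49.57.
E[X] = 0.2·9.3 + 0.2·11.5 + 0.6·6.9 = 8.3.
E[X²] = 0.2·172.98 + 0.2·139 + 0.6·49.57 = 92.138.
Var(X) = E[X²] − (E[X])² = 92.138 − 68.89 = 23.248.
SD(X) = √23.248 = 4.82162.

4.822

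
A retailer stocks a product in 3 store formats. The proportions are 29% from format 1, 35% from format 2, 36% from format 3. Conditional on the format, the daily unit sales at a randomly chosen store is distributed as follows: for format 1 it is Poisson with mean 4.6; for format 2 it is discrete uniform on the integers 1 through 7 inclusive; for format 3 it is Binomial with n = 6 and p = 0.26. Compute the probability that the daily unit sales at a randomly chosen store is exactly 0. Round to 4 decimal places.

0.0620

Conditional on each format, P(X = 0): 1: 0.0100518; 2: 0; 3: 0.164206.
By total probability, P(X = 0) = 0.29·0.0100518 + 0.35·0 + 0.36·0.164206 = 0.0620294.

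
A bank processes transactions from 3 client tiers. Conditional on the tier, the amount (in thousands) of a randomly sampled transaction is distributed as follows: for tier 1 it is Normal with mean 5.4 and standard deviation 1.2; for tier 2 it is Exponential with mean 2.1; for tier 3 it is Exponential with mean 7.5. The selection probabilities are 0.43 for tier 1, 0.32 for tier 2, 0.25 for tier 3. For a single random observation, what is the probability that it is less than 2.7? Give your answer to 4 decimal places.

0.3124

Conditional on each tier, P(X < 2.7): 1: 0.0122245; 2: 0.723547; 3: 0.302324.
By total probability, P(X < 2.7) = 0.43·0.0122245 + 0.32·0.723547 + 0.25·0.302324 = 0.312372.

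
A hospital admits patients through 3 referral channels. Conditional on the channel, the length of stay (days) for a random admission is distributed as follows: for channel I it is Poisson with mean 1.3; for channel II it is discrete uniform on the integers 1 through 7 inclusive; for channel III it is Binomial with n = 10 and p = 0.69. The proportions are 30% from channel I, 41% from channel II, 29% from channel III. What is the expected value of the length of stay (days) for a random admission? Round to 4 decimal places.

4.0310

Component means — I: 1.3; II: 4; III: 6.9.
E[X] = 0.3·1.3 + 0.41·4 + 0.29·6.9 = 4.031.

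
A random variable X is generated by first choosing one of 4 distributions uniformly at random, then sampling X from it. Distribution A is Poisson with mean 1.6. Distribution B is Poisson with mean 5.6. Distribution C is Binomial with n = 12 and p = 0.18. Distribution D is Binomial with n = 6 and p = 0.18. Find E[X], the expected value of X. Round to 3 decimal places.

Component means — A: 1.6; B: 5.6; C: 2.16; D: 1.08.
E[X] = 0.25·1.6 + 0.25·5.6 + 0.25·2.16 + 0.25·1.08 = 2.61.

2.610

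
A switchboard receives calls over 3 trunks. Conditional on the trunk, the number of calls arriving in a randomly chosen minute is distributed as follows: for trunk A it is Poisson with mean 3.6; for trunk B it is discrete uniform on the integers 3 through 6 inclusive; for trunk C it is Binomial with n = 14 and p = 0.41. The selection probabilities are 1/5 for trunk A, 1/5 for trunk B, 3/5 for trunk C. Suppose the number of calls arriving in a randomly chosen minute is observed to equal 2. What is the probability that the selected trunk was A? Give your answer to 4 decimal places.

Likelihoods P(X=2 | ·): A: 0.177058; B: 0; C: 0.0272166.
Posterior ∝ prior × likelihood. Numerator for A: 0.2·0.177058 = 0.0354115.
Normalizing constant: 0.2·0.177058 + 0.2·0 + 0.6·0.0272166 = 0.0517415.
P(A | observation) = 0.0354115 / 0.0517415 = 0.684394.

0.6844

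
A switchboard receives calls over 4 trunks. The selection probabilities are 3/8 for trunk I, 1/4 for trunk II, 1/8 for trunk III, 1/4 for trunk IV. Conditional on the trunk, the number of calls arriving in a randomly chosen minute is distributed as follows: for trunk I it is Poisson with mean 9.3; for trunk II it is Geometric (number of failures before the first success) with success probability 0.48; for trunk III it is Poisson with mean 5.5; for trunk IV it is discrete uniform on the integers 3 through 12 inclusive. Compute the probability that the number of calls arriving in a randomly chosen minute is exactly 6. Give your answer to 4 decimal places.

0.0778

Conditional on each trunk, P(X = 6): I: 0.0821536; II: 0.00948989; III: 0.157117; IV: 0.1.
By total probability, P(X = 6) = 0.375·0.0821536 + 0.25·0.00948989 + 0.125·0.157117 + 0.25·0.1 = 0.0778197.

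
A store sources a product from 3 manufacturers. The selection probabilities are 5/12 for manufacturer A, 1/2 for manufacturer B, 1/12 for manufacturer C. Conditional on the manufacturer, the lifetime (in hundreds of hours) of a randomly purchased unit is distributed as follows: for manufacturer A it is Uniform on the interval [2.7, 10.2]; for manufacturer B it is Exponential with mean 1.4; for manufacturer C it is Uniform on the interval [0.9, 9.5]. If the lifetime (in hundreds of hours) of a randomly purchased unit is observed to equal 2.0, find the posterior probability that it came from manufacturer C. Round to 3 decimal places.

0.102

Likelihoods f(2.0 | ·): A: 0; B: 0.171179; C: 0.116279.
Posterior ∝ prior × likelihood. Numerator for C: 0.0833333·0.116279 = 0.00968992.
Normalizing constant: 0.416667·0 + 0.5·0.171179 + 0.0833333·0.116279 = 0.0952796.
P(C | observation) = 0.00968992 / 0.0952796 = 0.1017.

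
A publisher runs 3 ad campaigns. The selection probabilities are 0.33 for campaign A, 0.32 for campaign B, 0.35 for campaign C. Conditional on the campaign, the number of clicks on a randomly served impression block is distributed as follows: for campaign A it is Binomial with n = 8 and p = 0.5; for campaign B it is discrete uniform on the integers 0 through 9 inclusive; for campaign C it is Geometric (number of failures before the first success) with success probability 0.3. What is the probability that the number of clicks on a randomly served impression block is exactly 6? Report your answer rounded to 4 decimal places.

0.0804

Conditional on each campaign, P(X = 6): A: 0.109375; B: 0.1; C: 0.0352947.
By total probability, P(X = 6) = 0.33·0.109375 + 0.32·0.1 + 0.35·0.0352947 = 0.0804469.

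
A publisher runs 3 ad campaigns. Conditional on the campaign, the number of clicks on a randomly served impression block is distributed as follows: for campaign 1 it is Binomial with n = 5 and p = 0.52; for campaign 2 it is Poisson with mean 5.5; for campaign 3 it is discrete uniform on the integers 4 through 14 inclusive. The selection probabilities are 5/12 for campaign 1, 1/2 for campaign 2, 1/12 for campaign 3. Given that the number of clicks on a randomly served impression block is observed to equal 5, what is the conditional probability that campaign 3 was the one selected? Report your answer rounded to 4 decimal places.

Likelihoods P(X=5 | ·): 1: 0.0380204; 2: 0.171401; 3: 0.0909091.
Posterior ∝ prior × likelihood. Numerator for 3: 0.0833333·0.0909091 = 0.00757576.
Normalizing constant: 0.416667·0.0380204 + 0.5·0.171401 + 0.0833333·0.0909091 = 0.109118.
P(3 | observation) = 0.00757576 / 0.109118 = 0.0694272.

0.0694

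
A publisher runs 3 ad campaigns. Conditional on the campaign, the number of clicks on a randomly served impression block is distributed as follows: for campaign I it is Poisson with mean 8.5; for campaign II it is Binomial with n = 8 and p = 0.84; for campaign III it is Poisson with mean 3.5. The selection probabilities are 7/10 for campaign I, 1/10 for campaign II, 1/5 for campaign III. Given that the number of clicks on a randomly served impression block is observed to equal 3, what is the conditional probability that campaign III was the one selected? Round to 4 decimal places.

0.7430

Likelihoods P(X=3 | ·): I: 0.0208258; II: 0.00348037; III: 0.215785.
Posterior ∝ prior × likelihood. Numerator for III: 0.2·0.215785 = 0.0431571.
Normalizing constant: 0.7·0.0208258 + 0.1·0.00348037 + 0.2·0.215785 = 0.0580832.
P(III | observation) = 0.0431571 / 0.0580832 = 0.743022.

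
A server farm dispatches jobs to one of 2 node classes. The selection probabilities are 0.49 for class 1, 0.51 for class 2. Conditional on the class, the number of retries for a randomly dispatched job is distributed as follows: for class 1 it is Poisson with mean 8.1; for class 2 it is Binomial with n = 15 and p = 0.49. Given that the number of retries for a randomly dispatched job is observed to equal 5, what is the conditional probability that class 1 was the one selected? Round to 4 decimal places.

Likelihoods P(X=5 | ·): 1: 0.088198; 2: 0.10098.
Posterior ∝ prior × likelihood. Numerator for 1: 0.49·0.088198 = 0.043217.
Normalizing constant: 0.49·0.088198 + 0.51·0.10098 = 0.0947171.
P(1 | observation) = 0.043217 / 0.0947171 = 0.456275.

0.4563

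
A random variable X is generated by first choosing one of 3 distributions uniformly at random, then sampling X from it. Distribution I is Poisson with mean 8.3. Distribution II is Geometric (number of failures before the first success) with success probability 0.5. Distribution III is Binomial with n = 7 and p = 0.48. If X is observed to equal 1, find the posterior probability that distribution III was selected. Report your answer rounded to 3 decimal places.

Likelihoods P(X=1 | ·): I: 0.00206269; II: 0.25; III: 0.0664292.
Posterior ∝ prior × likelihood. Numerator for III: 0.333333·0.0664292 = 0.0221431.
Normalizing constant: 0.333333·0.00206269 + 0.333333·0.25 + 0.333333·0.0664292 = 0.106164.
P(III | observation) = 0.0221431 / 0.106164 = 0.208574.

0.209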